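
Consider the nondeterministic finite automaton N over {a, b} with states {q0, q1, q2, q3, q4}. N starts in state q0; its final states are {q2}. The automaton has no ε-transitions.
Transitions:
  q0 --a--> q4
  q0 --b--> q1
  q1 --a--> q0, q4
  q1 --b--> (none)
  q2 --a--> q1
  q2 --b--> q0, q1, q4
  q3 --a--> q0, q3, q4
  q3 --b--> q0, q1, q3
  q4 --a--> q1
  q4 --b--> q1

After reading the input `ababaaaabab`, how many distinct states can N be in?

1

Start: {q0}
read a: {q4}
read b: {q1}
read a: {q0, q4}
read b: {q1}
read a: {q0, q4}
read a: {q1, q4}
read a: {q0, q1, q4}
read a: {q0, q1, q4}
read b: {q1}
read a: {q0, q4}
read b: {q1}
Final reachable set {q1} has 1 state.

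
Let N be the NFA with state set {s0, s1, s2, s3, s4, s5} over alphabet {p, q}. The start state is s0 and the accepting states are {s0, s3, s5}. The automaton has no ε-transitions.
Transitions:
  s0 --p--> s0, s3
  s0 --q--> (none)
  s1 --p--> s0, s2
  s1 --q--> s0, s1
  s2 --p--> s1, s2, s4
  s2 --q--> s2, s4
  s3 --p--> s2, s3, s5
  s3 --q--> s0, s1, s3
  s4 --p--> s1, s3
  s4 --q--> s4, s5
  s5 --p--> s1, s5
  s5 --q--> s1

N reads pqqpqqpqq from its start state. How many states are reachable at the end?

Start: {s0}
read p: {s0, s3}
read q: {s0, s1, s3}
read q: {s0, s1, s3}
read p: {s0, s2, s3, s5}
read q: {s0, s1, s2, s3, s4}
read q: {s0, s1, s2, s3, s4, s5}
read p: {s0, s1, s2, s3, s4, s5}
read q: {s0, s1, s2, s3, s4, s5}
read q: {s0, s1, s2, s3, s4, s5}
Final reachable set {s0, s1, s2, s3, s4, s5} has 6 states.

6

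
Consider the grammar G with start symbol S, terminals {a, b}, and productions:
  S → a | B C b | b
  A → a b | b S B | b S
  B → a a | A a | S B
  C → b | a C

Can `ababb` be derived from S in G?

yes

S ⇒ BCb ⇒ AaCb ⇒ abaCb ⇒ ababb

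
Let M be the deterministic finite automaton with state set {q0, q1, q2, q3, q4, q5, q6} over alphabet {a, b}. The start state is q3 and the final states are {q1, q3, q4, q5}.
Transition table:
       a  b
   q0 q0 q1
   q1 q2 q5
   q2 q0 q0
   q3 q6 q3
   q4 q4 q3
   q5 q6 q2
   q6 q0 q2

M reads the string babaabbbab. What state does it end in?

q1

q3 --b--> q3
q3 --a--> q6
q6 --b--> q2
q2 --a--> q0
q0 --a--> q0
q0 --b--> q1
q1 --b--> q5
q5 --b--> q2
q2 --a--> q0
q0 --b--> q1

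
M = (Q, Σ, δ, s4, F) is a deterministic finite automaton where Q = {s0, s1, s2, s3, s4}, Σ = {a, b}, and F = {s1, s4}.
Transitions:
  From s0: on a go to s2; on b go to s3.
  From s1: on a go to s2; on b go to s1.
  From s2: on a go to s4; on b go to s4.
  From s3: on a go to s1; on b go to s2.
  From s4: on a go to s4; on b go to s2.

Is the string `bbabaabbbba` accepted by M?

accepted

s4 --b--> s2
s2 --b--> s4
s4 --a--> s4
s4 --b--> s2
s2 --a--> s4
s4 --a--> s4
s4 --b--> s2
s2 --b--> s4
s4 --b--> s2
s2 --b--> s4
s4 --a--> s4
End in state s4, which is an accepting state.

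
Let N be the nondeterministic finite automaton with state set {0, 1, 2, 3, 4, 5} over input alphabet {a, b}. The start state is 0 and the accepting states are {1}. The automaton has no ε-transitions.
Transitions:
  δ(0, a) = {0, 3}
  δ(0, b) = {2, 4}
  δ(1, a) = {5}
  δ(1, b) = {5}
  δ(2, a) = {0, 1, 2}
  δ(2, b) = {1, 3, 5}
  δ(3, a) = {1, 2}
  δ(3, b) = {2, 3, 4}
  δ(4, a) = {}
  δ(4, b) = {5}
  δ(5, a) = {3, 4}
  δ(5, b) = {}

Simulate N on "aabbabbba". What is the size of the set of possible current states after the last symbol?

Start: {0}
read a: {0, 3}
read a: {0, 1, 2, 3}
read b: {1, 2, 3, 4, 5}
read b: {1, 2, 3, 4, 5}
read a: {0, 1, 2, 3, 4, 5}
read b: {1, 2, 3, 4, 5}
read b: {1, 2, 3, 4, 5}
read b: {1, 2, 3, 4, 5}
read a: {0, 1, 2, 3, 4, 5}
Final reachable set {0, 1, 2, 3, 4, 5} has 6 states.

6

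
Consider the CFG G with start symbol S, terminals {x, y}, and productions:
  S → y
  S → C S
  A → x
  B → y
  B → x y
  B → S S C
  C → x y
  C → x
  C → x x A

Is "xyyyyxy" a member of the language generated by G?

no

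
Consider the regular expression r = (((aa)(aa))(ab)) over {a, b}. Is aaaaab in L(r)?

Split as aaaa·ab: ((aa)(aa)) matches aaaa and (ab) matches ab.

yes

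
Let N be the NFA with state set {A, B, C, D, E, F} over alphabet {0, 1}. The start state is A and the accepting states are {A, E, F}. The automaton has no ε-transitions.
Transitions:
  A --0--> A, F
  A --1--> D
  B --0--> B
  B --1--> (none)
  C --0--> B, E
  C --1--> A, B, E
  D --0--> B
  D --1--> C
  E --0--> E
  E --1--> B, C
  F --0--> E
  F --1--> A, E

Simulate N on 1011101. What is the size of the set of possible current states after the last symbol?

0

Start: {A}
read 1: {D}
read 0: {B}
read 1: {}
The reachable set is empty and stays empty for the remaining 4 symbols.
Final reachable set {} has 0 states.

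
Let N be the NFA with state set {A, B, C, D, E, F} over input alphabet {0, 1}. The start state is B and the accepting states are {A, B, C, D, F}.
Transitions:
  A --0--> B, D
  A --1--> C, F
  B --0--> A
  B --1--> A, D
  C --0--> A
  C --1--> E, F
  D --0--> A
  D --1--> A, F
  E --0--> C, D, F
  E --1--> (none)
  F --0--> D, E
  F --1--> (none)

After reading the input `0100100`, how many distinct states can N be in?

6

Start: {B}
read 0: {A}
read 1: {C, F}
read 0: {A, D, E}
read 0: {A, B, C, D, F}
read 1: {A, C, D, E, F}
read 0: {A, B, C, D, E, F}
read 0: {A, B, C, D, E, F}
Final reachable set {A, B, C, D, E, F} has 6 states.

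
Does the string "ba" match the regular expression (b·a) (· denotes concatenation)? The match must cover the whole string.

Split as b·a: b matches b and a matches a.

yes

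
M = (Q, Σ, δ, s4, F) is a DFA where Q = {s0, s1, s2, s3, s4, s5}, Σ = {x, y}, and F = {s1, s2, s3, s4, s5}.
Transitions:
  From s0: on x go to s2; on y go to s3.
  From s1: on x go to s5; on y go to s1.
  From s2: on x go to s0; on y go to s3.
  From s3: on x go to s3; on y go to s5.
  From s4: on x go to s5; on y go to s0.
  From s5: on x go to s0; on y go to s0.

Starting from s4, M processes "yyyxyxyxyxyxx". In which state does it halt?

s4 --y--> s0
s0 --y--> s3
s3 --y--> s5
s5 --x--> s0
s0 --y--> s3
s3 --x--> s3
s3 --y--> s5
s5 --x--> s0
s0 --y--> s3
s3 --x--> s3
s3 --y--> s5
s5 --x--> s0
s0 --x--> s2

s2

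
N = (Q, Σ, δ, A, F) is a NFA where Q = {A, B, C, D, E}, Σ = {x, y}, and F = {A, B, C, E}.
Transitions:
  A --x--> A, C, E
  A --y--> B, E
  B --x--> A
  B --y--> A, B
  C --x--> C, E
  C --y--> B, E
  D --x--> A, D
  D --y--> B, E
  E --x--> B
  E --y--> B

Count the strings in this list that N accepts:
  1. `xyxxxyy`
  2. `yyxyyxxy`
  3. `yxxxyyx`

`xyxxxyy`: accepted
`yyxyyxxy`: accepted
`yxxxyyx`: accepted

3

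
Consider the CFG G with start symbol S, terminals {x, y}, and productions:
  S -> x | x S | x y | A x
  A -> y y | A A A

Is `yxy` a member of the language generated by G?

no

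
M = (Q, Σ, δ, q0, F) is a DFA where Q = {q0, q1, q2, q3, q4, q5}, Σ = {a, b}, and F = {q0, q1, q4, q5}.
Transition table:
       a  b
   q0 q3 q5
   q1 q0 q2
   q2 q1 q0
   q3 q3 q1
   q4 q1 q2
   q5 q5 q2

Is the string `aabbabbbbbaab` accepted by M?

q0 --a--> q3
q3 --a--> q3
q3 --b--> q1
q1 --b--> q2
q2 --a--> q1
q1 --b--> q2
q2 --b--> q0
q0 --b--> q5
q5 --b--> q2
q2 --b--> q0
q0 --a--> q3
q3 --a--> q3
q3 --b--> q1
End in state q1, which is an accepting state.

accepted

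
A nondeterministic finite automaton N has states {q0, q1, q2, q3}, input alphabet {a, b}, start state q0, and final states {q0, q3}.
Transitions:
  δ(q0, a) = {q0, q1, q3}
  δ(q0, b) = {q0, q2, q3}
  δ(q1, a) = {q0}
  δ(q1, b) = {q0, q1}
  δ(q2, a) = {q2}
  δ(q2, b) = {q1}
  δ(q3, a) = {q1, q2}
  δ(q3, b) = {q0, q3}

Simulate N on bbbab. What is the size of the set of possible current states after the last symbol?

4

Start: {q0}
read b: {q0, q2, q3}
read b: {q0, q1, q2, q3}
read b: {q0, q1, q2, q3}
read a: {q0, q1, q2, q3}
read b: {q0, q1, q2, q3}
Final reachable set {q0, q1, q2, q3} has 4 states.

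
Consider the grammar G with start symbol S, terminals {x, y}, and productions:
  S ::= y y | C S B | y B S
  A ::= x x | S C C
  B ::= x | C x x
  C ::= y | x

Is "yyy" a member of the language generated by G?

no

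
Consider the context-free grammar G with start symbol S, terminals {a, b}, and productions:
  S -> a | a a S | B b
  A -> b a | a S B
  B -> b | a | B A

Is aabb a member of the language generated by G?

yes

S ⇒ aaS ⇒ aaBb ⇒ aabb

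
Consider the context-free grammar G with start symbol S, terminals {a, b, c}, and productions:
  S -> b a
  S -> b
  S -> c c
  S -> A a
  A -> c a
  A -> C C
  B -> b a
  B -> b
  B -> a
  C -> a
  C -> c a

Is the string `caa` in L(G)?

yes

S ⇒ Aa ⇒ caa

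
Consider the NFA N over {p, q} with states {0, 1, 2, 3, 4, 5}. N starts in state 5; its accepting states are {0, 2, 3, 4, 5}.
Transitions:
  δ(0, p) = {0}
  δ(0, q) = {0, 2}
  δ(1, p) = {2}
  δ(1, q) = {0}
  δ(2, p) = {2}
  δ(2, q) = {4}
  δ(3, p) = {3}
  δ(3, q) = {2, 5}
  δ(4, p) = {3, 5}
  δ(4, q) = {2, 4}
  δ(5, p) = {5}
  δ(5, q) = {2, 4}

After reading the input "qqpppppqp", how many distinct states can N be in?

3

Start: {5}
read q: {2, 4}
read q: {2, 4}
read p: {2, 3, 5}
read p: {2, 3, 5}
read p: {2, 3, 5}
read p: {2, 3, 5}
read p: {2, 3, 5}
read q: {2, 4, 5}
read p: {2, 3, 5}
Final reachable set {2, 3, 5} has 3 states.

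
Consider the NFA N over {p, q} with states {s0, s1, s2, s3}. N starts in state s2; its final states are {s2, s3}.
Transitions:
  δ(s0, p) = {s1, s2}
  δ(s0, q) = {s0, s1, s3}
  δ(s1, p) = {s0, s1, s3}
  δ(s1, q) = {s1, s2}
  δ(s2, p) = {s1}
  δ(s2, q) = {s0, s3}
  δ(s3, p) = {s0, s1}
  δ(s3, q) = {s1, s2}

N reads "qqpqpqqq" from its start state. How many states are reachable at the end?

Start: {s2}
read q: {s0, s3}
read q: {s0, s1, s2, s3}
read p: {s0, s1, s2, s3}
read q: {s0, s1, s2, s3}
read p: {s0, s1, s2, s3}
read q: {s0, s1, s2, s3}
read q: {s0, s1, s2, s3}
read q: {s0, s1, s2, s3}
Final reachable set {s0, s1, s2, s3} has 4 states.

4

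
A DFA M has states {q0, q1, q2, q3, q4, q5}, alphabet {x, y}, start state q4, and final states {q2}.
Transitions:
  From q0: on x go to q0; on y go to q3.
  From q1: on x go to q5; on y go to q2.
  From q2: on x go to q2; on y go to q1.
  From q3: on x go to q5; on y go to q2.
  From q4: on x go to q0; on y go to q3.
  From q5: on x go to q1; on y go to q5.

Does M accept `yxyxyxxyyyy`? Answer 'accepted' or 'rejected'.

accepted

q4 --y--> q3
q3 --x--> q5
q5 --y--> q5
q5 --x--> q1
q1 --y--> q2
q2 --x--> q2
q2 --x--> q2
q2 --y--> q1
q1 --y--> q2
q2 --y--> q1
q1 --y--> q2
End in state q2, which is an accepting state.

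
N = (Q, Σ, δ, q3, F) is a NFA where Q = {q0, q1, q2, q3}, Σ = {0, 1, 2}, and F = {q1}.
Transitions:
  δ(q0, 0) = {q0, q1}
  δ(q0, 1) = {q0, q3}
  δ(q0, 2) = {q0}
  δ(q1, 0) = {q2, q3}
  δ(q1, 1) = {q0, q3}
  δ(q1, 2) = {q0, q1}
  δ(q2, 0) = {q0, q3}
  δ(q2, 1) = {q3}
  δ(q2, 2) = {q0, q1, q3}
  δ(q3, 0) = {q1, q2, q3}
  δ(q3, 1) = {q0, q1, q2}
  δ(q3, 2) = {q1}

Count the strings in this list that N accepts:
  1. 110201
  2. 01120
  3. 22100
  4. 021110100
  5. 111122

5

110201: accepted
01120: accepted
22100: accepted
021110100: accepted
111122: accepted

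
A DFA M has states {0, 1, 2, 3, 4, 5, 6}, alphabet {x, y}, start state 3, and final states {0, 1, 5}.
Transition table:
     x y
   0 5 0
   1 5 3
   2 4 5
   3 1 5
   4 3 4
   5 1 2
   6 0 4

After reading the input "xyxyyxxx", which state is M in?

1

3 --x--> 1
1 --y--> 3
3 --x--> 1
1 --y--> 3
3 --y--> 5
5 --x--> 1
1 --x--> 5
5 --x--> 1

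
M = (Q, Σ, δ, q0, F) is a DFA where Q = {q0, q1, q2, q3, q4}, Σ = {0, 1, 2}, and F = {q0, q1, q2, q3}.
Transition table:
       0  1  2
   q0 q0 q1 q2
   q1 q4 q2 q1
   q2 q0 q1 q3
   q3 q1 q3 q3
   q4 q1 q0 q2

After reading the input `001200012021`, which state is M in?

q0 --0--> q0
q0 --0--> q0
q0 --1--> q1
q1 --2--> q1
q1 --0--> q4
q4 --0--> q1
q1 --0--> q4
q4 --1--> q0
q0 --2--> q2
q2 --0--> q0
q0 --2--> q2
q2 --1--> q1

q1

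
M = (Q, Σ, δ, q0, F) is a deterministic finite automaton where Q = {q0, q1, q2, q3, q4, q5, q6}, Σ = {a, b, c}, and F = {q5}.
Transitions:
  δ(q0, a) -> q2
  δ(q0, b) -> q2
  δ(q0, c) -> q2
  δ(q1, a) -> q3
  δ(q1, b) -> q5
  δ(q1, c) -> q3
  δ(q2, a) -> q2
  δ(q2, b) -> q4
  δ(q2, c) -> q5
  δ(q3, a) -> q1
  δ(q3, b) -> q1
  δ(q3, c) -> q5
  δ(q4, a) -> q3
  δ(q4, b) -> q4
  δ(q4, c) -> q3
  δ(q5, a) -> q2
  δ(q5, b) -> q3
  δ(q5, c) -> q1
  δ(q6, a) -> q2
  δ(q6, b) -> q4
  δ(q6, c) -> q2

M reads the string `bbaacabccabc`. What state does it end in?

q0 --b--> q2
q2 --b--> q4
q4 --a--> q3
q3 --a--> q1
q1 --c--> q3
q3 --a--> q1
q1 --b--> q5
q5 --c--> q1
q1 --c--> q3
q3 --a--> q1
q1 --b--> q5
q5 --c--> q1

q1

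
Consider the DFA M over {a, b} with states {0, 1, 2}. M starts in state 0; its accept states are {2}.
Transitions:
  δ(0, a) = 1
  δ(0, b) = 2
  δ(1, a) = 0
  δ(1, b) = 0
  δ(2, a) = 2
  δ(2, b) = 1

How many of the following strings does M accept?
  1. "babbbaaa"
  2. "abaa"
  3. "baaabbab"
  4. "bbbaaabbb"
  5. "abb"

2

"babbbaaa": accepted
"abaa": rejected
"baaabbab": rejected
"bbbaaabbb": rejected
"abb": accepted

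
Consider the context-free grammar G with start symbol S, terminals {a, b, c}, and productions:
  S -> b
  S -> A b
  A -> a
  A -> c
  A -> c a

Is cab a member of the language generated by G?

yes

S ⇒ Ab ⇒ cab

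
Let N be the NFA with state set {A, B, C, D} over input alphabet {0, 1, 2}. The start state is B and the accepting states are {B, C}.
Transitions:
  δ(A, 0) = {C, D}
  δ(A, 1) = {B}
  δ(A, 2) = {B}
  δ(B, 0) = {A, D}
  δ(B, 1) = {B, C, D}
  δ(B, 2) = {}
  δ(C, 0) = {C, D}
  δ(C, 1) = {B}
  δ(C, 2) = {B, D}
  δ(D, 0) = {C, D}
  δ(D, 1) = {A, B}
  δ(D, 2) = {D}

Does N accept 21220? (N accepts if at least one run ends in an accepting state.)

Start: {B}
read 2: {}
The reachable set is empty and stays empty for the remaining 4 symbols.
Reachable ∩ accepting = {} — empty.

rejected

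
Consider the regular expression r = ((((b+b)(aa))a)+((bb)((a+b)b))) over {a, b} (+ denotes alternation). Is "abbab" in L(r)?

no

Neither (((b+b)(aa))a) nor ((bb)((a+b)b)) matches abbab.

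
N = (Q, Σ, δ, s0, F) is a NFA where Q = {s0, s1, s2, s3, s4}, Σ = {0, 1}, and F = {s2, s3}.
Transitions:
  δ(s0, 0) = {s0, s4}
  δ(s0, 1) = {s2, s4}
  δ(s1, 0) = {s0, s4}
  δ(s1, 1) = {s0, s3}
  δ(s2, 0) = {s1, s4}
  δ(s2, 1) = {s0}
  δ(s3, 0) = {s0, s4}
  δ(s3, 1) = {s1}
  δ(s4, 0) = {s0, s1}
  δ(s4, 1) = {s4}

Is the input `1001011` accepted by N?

accepted

Start: {s0}
read 1: {s2, s4}
read 0: {s0, s1, s4}
read 0: {s0, s1, s4}
read 1: {s0, s2, s3, s4}
read 0: {s0, s1, s4}
read 1: {s0, s2, s3, s4}
read 1: {s0, s1, s2, s4}
Reachable ∩ accepting = {s2} — nonempty.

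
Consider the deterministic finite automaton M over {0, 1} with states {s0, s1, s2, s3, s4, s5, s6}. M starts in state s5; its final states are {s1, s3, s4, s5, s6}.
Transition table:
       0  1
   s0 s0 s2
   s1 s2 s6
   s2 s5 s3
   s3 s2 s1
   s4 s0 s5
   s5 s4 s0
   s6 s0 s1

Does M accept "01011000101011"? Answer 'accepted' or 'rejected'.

s5 --0--> s4
s4 --1--> s5
s5 --0--> s4
s4 --1--> s5
s5 --1--> s0
s0 --0--> s0
s0 --0--> s0
s0 --0--> s0
s0 --1--> s2
s2 --0--> s5
s5 --1--> s0
s0 --0--> s0
s0 --1--> s2
s2 --1--> s3
End in state s3, which is an accepting state.

accepted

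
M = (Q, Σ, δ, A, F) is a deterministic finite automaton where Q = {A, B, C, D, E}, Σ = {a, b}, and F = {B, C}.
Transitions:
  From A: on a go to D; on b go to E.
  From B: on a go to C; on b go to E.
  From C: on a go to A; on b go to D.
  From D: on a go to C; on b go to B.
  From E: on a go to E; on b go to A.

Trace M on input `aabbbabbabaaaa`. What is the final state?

A --a--> D
D --a--> C
C --b--> D
D --b--> B
B --b--> E
E --a--> E
E --b--> A
A --b--> E
E --a--> E
E --b--> A
A --a--> D
D --a--> C
C --a--> A
A --a--> D

D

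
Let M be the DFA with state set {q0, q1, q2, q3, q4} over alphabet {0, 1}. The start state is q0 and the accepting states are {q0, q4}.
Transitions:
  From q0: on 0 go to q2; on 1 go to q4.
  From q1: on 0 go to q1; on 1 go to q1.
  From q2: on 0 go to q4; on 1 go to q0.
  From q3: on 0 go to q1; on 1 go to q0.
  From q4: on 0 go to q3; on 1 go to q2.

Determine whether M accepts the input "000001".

q0 --0--> q2
q2 --0--> q4
q4 --0--> q3
q3 --0--> q1
q1 --0--> q1
q1 --1--> q1
End in state q1, which is not an accepting state.

rejected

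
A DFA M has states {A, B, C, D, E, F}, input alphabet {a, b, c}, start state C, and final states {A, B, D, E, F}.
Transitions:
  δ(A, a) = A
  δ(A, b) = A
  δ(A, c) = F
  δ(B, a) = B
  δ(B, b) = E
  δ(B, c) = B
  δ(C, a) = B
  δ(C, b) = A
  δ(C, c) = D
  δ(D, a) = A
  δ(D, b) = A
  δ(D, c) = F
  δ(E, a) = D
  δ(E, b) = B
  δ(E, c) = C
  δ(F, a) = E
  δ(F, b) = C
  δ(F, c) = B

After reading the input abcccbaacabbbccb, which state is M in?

A

C --a--> B
B --b--> E
E --c--> C
C --c--> D
D --c--> F
F --b--> C
C --a--> B
B --a--> B
B --c--> B
B --a--> B
B --b--> E
E --b--> B
B --b--> E
E --c--> C
C --c--> D
D --b--> A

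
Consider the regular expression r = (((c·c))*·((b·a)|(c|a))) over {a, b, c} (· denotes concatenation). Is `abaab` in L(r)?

no

No split of abaab into u·v has ((c·c))* matching u and ((b·a)|(c|a)) matching v.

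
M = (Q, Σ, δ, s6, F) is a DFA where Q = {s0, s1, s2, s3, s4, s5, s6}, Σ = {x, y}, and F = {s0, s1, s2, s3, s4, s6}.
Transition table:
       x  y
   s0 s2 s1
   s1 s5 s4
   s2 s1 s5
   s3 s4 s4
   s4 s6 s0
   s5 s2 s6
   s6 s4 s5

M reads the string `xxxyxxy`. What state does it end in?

s6 --x--> s4
s4 --x--> s6
s6 --x--> s4
s4 --y--> s0
s0 --x--> s2
s2 --x--> s1
s1 --y--> s4

s4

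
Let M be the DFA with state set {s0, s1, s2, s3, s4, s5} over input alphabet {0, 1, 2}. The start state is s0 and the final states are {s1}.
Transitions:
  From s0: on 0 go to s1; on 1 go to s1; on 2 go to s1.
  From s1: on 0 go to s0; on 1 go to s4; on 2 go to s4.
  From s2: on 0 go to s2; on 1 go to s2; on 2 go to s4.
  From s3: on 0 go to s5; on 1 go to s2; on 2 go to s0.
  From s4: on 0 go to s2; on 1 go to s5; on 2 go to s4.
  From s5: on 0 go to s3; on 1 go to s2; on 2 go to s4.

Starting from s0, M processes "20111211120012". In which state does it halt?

s4

s0 --2--> s1
s1 --0--> s0
s0 --1--> s1
s1 --1--> s4
s4 --1--> s5
s5 --2--> s4
s4 --1--> s5
s5 --1--> s2
s2 --1--> s2
s2 --2--> s4
s4 --0--> s2
s2 --0--> s2
s2 --1--> s2
s2 --2--> s4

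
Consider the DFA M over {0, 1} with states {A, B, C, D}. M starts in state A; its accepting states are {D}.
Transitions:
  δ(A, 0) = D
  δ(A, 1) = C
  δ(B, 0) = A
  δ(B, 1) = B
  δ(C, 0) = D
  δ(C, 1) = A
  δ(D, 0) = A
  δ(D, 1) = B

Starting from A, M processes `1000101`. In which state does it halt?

A --1--> C
C --0--> D
D --0--> A
A --0--> D
D --1--> B
B --0--> A
A --1--> C

C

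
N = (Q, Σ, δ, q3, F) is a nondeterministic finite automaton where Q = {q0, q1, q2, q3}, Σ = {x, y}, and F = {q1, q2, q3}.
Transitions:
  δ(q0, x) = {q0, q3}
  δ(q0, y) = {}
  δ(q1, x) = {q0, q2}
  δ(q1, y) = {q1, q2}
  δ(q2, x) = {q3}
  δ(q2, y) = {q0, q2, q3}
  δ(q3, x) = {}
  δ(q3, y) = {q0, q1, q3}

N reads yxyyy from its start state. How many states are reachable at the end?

4

Start: {q3}
read y: {q0, q1, q3}
read x: {q0, q2, q3}
read y: {q0, q1, q2, q3}
read y: {q0, q1, q2, q3}
read y: {q0, q1, q2, q3}
Final reachable set {q0, q1, q2, q3} has 4 states.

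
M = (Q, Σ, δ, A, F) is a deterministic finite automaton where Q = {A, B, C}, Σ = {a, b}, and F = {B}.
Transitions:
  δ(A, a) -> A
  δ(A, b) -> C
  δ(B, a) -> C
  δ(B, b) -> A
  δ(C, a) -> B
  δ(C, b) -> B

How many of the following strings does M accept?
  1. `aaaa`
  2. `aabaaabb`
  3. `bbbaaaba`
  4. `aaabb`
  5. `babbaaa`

3

`aaaa`: rejected
`aabaaabb`: rejected
`bbbaaaba`: accepted
`aaabb`: accepted
`babbaaa`: accepted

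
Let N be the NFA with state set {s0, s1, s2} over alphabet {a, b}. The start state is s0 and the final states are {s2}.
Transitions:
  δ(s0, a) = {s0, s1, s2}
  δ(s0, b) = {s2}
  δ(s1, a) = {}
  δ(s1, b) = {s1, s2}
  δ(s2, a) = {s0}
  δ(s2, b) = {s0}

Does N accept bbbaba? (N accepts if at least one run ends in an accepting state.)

Start: {s0}
read b: {s2}
read b: {s0}
read b: {s2}
read a: {s0}
read b: {s2}
read a: {s0}
Reachable ∩ accepting = {} — empty.

rejected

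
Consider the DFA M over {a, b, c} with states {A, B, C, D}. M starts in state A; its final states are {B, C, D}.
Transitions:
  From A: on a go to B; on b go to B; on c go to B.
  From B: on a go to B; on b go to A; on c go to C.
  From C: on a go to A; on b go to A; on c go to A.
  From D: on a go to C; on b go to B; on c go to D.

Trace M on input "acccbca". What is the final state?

B

A --a--> B
B --c--> C
C --c--> A
A --c--> B
B --b--> A
A --c--> B
B --a--> B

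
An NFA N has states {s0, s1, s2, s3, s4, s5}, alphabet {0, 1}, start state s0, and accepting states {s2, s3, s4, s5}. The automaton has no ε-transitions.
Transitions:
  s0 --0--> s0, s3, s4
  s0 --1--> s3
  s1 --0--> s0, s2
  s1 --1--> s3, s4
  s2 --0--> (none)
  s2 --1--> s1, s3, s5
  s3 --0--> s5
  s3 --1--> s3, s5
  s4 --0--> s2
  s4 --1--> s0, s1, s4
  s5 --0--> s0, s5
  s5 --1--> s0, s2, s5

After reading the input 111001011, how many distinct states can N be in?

Start: {s0}
read 1: {s3}
read 1: {s3, s5}
read 1: {s0, s2, s3, s5}
read 0: {s0, s3, s4, s5}
read 0: {s0, s2, s3, s4, s5}
read 1: {s0, s1, s2, s3, s4, s5}
read 0: {s0, s2, s3, s4, s5}
read 1: {s0, s1, s2, s3, s4, s5}
read 1: {s0, s1, s2, s3, s4, s5}
Final reachable set {s0, s1, s2, s3, s4, s5} has 6 states.

6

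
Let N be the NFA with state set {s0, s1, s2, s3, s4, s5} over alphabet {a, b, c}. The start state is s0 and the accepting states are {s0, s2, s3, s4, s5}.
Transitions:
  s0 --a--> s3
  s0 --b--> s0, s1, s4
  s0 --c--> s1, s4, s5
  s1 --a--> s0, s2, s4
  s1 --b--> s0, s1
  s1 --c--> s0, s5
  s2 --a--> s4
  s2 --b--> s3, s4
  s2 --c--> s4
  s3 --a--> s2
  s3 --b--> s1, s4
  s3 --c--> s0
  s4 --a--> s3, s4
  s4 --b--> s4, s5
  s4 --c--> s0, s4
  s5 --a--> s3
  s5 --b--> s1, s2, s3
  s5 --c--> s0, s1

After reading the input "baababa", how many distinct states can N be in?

4

Start: {s0}
read b: {s0, s1, s4}
read a: {s0, s2, s3, s4}
read a: {s2, s3, s4}
read b: {s1, s3, s4, s5}
read a: {s0, s2, s3, s4}
read b: {s0, s1, s3, s4, s5}
read a: {s0, s2, s3, s4}
Final reachable set {s0, s2, s3, s4} has 4 states.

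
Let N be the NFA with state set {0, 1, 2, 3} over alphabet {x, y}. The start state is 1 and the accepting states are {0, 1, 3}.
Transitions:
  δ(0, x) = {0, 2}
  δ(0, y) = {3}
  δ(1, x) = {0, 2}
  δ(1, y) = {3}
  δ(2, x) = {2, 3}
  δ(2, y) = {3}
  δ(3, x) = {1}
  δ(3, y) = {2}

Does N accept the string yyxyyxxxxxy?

Start: {1}
read y: {3}
read y: {2}
read x: {2, 3}
read y: {2, 3}
read y: {2, 3}
read x: {1, 2, 3}
read x: {0, 1, 2, 3}
read x: {0, 1, 2, 3}
read x: {0, 1, 2, 3}
read x: {0, 1, 2, 3}
read y: {2, 3}
Reachable ∩ accepting = {3} — nonempty.

accepted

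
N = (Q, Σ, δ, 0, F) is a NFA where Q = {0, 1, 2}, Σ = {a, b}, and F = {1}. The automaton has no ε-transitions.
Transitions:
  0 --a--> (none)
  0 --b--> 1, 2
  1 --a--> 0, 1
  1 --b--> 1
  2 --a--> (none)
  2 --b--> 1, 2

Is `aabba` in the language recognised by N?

Start: {0}
read a: {}
The reachable set is empty and stays empty for the remaining 4 symbols.
Reachable ∩ accepting = {} — empty.

rejected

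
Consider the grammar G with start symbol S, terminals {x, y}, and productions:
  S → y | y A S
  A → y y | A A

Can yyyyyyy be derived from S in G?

S ⇒ yAS ⇒ yyyS ⇒ yyyyAS ⇒ yyyyyyS ⇒ yyyyyyy

yes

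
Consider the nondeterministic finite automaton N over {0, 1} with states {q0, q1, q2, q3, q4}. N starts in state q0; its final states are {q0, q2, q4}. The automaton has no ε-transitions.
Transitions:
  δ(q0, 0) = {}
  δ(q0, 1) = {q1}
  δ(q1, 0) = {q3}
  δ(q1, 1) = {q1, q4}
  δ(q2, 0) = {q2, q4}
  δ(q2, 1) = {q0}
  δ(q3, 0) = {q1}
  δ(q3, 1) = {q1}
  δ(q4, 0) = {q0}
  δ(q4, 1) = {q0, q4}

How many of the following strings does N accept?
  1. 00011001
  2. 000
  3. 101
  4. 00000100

00011001: rejected
000: rejected
101: rejected
00000100: rejected

0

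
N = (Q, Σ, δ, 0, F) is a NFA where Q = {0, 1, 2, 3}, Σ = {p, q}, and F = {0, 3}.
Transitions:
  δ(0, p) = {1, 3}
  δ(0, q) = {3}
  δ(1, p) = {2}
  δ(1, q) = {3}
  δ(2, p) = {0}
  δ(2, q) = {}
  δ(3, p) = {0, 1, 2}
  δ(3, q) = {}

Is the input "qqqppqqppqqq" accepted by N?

rejected

Start: {0}
read q: {3}
read q: {}
The reachable set is empty and stays empty for the remaining 10 symbols.
Reachable ∩ accepting = {} — empty.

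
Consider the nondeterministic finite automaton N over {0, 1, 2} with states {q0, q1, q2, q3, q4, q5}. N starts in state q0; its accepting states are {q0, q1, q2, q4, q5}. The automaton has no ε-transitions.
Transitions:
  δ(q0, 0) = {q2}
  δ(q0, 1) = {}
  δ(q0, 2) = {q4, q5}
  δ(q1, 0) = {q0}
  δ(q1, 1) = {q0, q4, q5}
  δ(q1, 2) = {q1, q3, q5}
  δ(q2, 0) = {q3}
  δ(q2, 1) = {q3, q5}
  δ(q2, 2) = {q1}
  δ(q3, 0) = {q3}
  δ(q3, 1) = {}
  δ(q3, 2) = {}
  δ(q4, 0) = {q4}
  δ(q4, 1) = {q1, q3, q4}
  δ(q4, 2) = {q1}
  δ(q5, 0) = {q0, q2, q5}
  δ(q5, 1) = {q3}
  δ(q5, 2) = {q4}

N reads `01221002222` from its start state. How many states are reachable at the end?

4

Start: {q0}
read 0: {q2}
read 1: {q3, q5}
read 2: {q4}
read 2: {q1}
read 1: {q0, q4, q5}
read 0: {q0, q2, q4, q5}
read 0: {q0, q2, q3, q4, q5}
read 2: {q1, q4, q5}
read 2: {q1, q3, q4, q5}
read 2: {q1, q3, q4, q5}
read 2: {q1, q3, q4, q5}
Final reachable set {q1, q3, q4, q5} has 4 states.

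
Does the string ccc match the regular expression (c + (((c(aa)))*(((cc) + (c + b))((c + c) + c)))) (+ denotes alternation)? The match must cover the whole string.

yes

The right alternative (((c(aa)))*(((cc)+(c+b))((c+c)+c))) matches ccc.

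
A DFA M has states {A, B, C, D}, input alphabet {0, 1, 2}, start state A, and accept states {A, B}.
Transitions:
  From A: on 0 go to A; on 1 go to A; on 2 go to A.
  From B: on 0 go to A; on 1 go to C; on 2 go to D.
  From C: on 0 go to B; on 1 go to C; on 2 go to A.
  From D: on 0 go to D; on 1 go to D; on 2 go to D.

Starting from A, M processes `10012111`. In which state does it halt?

A --1--> A
A --0--> A
A --0--> A
A --1--> A
A --2--> A
A --1--> A
A --1--> A
A --1--> A

A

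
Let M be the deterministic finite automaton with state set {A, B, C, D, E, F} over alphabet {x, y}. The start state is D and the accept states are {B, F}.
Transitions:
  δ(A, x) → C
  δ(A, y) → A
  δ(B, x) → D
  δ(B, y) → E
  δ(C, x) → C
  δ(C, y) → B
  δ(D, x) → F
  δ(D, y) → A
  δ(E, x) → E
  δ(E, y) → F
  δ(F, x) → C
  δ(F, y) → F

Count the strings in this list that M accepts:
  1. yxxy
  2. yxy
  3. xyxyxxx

2

yxxy: accepted
yxy: accepted
xyxyxxx: rejected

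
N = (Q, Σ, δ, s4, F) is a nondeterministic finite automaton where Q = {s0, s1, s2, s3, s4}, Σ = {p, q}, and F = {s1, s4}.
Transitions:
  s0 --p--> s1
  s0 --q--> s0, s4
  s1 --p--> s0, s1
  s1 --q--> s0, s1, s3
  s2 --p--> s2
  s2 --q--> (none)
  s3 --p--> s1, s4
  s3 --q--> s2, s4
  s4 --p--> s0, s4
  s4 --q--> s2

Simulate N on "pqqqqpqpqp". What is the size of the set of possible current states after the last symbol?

4

Start: {s4}
read p: {s0, s4}
read q: {s0, s2, s4}
read q: {s0, s2, s4}
read q: {s0, s2, s4}
read q: {s0, s2, s4}
read p: {s0, s1, s2, s4}
read q: {s0, s1, s2, s3, s4}
read p: {s0, s1, s2, s4}
read q: {s0, s1, s2, s3, s4}
read p: {s0, s1, s2, s4}
Final reachable set {s0, s1, s2, s4} has 4 states.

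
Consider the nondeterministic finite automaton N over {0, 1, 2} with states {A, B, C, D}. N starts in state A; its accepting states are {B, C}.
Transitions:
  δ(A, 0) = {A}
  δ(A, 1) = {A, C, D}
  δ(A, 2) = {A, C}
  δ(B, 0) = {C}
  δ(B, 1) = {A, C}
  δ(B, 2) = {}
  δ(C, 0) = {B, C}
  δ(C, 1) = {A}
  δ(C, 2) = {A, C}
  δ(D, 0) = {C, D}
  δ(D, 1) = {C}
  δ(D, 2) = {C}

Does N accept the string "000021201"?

accepted

Start: {A}
read 0: {A}
read 0: {A}
read 0: {A}
read 0: {A}
read 2: {A, C}
read 1: {A, C, D}
read 2: {A, C}
read 0: {A, B, C}
read 1: {A, C, D}
Reachable ∩ accepting = {C} — nonempty.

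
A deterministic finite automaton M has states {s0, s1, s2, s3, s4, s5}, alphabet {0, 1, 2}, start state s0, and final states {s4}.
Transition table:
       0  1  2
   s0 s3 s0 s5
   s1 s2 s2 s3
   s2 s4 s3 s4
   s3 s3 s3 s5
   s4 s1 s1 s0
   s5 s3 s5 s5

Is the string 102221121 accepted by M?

s0 --1--> s0
s0 --0--> s3
s3 --2--> s5
s5 --2--> s5
s5 --2--> s5
s5 --1--> s5
s5 --1--> s5
s5 --2--> s5
s5 --1--> s5
End in state s5, which is not an accepting state.

rejected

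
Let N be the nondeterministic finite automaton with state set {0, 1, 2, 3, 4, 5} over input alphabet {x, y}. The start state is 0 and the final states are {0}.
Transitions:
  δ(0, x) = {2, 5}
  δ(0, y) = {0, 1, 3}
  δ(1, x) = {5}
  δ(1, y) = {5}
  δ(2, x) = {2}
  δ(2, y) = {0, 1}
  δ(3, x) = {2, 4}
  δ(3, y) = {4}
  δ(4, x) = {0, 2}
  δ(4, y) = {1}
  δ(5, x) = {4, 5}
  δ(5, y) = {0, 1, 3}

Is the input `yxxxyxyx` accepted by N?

Start: {0}
read y: {0, 1, 3}
read x: {2, 4, 5}
read x: {0, 2, 4, 5}
read x: {0, 2, 4, 5}
read y: {0, 1, 3}
read x: {2, 4, 5}
read y: {0, 1, 3}
read x: {2, 4, 5}
Reachable ∩ accepting = {} — empty.

rejected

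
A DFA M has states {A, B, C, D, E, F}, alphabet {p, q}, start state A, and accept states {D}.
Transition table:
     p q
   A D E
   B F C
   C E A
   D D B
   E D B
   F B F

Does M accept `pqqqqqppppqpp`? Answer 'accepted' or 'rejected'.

A --p--> D
D --q--> B
B --q--> C
C --q--> A
A --q--> E
E --q--> B
B --p--> F
F --p--> B
B --p--> F
F --p--> B
B --q--> C
C --p--> E
E --p--> D
End in state D, which is an accepting state.

accepted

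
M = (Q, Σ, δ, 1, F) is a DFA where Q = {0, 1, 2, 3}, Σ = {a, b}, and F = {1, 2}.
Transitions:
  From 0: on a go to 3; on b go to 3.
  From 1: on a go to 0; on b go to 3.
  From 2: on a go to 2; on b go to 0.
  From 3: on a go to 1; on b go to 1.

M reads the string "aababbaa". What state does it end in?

1 --a--> 0
0 --a--> 3
3 --b--> 1
1 --a--> 0
0 --b--> 3
3 --b--> 1
1 --a--> 0
0 --a--> 3

3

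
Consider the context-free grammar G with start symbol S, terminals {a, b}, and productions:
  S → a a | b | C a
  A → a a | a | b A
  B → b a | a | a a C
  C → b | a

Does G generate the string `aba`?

no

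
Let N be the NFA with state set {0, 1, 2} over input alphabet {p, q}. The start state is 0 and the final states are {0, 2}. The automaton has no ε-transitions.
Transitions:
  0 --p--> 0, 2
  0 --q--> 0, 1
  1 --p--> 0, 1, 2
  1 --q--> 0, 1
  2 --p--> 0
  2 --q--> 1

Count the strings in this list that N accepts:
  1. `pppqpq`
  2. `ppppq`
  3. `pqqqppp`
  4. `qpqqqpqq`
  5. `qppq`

`pppqpq`: accepted
`ppppq`: accepted
`pqqqppp`: accepted
`qpqqqpqq`: accepted
`qppq`: accepted

5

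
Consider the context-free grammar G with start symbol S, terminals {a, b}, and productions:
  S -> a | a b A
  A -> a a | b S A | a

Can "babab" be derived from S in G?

no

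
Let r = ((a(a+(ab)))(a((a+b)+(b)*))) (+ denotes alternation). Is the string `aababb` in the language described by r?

Split as aab·abb: (a(a+(ab))) matches aab and (a((a+b)+(b)*)) matches abb.

yes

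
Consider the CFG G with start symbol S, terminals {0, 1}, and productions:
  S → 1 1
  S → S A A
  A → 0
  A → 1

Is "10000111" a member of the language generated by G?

no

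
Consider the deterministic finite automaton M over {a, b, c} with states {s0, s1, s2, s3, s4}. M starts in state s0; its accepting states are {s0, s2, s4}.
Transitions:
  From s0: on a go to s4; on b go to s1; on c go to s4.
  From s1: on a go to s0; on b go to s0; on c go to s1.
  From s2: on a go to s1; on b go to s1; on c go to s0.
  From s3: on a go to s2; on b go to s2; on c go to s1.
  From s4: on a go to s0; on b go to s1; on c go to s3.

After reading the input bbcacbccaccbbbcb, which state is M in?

s0 --b--> s1
s1 --b--> s0
s0 --c--> s4
s4 --a--> s0
s0 --c--> s4
s4 --b--> s1
s1 --c--> s1
s1 --c--> s1
s1 --a--> s0
s0 --c--> s4
s4 --c--> s3
s3 --b--> s2
s2 --b--> s1
s1 --b--> s0
s0 --c--> s4
s4 --b--> s1

s1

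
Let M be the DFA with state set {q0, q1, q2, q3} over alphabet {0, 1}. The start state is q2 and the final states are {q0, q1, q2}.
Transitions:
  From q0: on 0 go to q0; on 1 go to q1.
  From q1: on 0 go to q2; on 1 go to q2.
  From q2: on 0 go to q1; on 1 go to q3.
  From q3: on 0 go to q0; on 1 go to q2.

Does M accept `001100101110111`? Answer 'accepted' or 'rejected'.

rejected

q2 --0--> q1
q1 --0--> q2
q2 --1--> q3
q3 --1--> q2
q2 --0--> q1
q1 --0--> q2
q2 --1--> q3
q3 --0--> q0
q0 --1--> q1
q1 --1--> q2
q2 --1--> q3
q3 --0--> q0
q0 --1--> q1
q1 --1--> q2
q2 --1--> q3
End in state q3, which is not an accepting state.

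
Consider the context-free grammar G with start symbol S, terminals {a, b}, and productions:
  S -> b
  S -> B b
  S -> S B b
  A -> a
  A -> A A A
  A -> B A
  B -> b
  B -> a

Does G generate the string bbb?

yes

S ⇒ SBb ⇒ bBb ⇒ bbb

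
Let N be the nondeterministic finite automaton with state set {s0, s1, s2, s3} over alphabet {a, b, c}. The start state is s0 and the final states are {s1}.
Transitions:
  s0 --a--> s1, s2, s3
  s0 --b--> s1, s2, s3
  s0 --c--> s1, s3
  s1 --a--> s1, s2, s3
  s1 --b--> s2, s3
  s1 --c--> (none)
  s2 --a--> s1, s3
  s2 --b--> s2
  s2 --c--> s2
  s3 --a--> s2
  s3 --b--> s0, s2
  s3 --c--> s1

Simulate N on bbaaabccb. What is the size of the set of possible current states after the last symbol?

Start: {s0}
read b: {s1, s2, s3}
read b: {s0, s2, s3}
read a: {s1, s2, s3}
read a: {s1, s2, s3}
read a: {s1, s2, s3}
read b: {s0, s2, s3}
read c: {s1, s2, s3}
read c: {s1, s2}
read b: {s2, s3}
Final reachable set {s2, s3} has 2 states.

2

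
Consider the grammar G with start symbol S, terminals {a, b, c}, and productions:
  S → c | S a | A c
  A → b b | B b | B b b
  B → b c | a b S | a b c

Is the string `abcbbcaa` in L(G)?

yes

S ⇒ Sa ⇒ Saa ⇒ Acaa ⇒ Bbbcaa ⇒ abSbbcaa ⇒ abcbbcaa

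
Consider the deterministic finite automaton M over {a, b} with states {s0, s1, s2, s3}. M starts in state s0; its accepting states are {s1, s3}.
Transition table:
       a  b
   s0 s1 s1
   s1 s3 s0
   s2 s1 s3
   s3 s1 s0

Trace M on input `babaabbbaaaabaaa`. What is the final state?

s0 --b--> s1
s1 --a--> s3
s3 --b--> s0
s0 --a--> s1
s1 --a--> s3
s3 --b--> s0
s0 --b--> s1
s1 --b--> s0
s0 --a--> s1
s1 --a--> s3
s3 --a--> s1
s1 --a--> s3
s3 --b--> s0
s0 --a--> s1
s1 --a--> s3
s3 --a--> s1

s1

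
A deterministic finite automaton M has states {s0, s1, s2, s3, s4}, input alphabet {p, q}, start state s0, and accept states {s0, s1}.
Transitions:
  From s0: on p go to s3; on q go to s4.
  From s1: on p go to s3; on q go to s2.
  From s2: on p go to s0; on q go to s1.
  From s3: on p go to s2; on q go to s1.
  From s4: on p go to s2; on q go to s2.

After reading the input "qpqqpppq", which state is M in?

s0 --q--> s4
s4 --p--> s2
s2 --q--> s1
s1 --q--> s2
s2 --p--> s0
s0 --p--> s3
s3 --p--> s2
s2 --q--> s1

s1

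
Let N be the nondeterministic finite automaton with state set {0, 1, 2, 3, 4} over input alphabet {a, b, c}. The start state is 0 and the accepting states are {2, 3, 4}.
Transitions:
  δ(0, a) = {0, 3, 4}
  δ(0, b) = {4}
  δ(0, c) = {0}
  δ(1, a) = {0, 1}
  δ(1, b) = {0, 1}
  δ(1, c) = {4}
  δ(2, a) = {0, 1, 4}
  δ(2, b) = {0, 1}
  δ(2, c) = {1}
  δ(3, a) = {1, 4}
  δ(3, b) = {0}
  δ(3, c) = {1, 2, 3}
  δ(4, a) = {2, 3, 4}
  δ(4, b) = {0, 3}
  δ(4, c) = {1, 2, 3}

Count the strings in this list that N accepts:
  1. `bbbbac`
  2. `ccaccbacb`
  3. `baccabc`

3

`bbbbac`: accepted
`ccaccbacb`: accepted
`baccabc`: accepted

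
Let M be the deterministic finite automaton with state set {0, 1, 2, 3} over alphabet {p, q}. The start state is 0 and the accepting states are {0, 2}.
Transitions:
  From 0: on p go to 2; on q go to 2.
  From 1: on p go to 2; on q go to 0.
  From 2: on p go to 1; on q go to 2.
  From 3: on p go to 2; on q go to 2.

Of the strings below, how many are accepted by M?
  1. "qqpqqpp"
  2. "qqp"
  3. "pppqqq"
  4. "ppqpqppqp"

"qqpqqpp": accepted
"qqp": rejected
"pppqqq": accepted
"ppqpqppqp": rejected

2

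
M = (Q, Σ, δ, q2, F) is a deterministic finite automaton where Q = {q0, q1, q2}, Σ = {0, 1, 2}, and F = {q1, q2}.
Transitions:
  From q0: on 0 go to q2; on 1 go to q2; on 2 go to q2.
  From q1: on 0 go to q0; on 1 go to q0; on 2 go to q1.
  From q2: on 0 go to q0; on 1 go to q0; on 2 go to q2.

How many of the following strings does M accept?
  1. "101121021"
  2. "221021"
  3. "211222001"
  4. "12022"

"101121021": rejected
"221021": rejected
"211222001": rejected
"12022": accepted

1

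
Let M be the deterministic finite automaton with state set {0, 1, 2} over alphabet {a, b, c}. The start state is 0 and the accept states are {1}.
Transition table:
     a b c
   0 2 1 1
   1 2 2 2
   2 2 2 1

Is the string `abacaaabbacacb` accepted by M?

rejected

0 --a--> 2
2 --b--> 2
2 --a--> 2
2 --c--> 1
1 --a--> 2
2 --a--> 2
2 --a--> 2
2 --b--> 2
2 --b--> 2
2 --a--> 2
2 --c--> 1
1 --a--> 2
2 --c--> 1
1 --b--> 2
End in state 2, which is not an accepting state.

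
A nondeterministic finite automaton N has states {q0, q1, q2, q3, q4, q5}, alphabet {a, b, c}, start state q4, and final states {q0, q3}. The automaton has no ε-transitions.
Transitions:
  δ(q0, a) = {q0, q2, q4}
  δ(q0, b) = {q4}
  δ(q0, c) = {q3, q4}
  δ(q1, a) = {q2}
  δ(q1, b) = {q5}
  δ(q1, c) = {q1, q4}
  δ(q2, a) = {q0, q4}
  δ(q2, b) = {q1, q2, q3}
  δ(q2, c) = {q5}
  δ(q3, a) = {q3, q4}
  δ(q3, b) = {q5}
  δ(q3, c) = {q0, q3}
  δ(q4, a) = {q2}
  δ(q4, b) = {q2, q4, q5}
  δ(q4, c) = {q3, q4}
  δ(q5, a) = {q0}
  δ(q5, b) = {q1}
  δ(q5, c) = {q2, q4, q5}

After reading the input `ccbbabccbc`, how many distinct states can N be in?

6

Start: {q4}
read c: {q3, q4}
read c: {q0, q3, q4}
read b: {q2, q4, q5}
read b: {q1, q2, q3, q4, q5}
read a: {q0, q2, q3, q4}
read b: {q1, q2, q3, q4, q5}
read c: {q0, q1, q2, q3, q4, q5}
read c: {q0, q1, q2, q3, q4, q5}
read b: {q1, q2, q3, q4, q5}
read c: {q0, q1, q2, q3, q4, q5}
Final reachable set {q0, q1, q2, q3, q4, q5} has 6 states.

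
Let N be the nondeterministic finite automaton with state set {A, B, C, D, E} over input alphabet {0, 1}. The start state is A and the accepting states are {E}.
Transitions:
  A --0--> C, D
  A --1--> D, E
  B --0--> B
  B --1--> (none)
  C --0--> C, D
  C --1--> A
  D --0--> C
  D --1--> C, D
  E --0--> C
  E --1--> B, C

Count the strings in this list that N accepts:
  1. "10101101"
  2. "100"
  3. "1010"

0

"10101101": rejected
"100": rejected
"1010": rejected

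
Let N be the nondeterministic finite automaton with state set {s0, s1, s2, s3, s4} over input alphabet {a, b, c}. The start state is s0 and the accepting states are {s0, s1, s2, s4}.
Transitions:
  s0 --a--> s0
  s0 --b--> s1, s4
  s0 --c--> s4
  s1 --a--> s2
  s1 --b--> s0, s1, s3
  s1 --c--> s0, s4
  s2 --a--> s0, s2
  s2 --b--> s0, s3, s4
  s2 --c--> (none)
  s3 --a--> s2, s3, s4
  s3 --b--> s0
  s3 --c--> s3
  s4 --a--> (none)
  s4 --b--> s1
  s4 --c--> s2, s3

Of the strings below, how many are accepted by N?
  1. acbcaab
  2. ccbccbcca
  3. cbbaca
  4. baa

acbcaab: accepted
ccbccbcca: accepted
cbbaca: accepted
baa: accepted

4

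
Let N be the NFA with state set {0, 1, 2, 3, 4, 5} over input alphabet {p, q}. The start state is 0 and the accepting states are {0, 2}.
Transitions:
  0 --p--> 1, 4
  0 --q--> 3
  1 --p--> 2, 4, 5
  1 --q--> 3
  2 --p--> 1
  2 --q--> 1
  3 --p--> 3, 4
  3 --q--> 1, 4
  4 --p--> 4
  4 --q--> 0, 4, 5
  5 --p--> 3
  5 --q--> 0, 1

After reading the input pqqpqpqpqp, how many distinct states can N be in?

5

Start: {0}
read p: {1, 4}
read q: {0, 3, 4, 5}
read q: {0, 1, 3, 4, 5}
read p: {1, 2, 3, 4, 5}
read q: {0, 1, 3, 4, 5}
read p: {1, 2, 3, 4, 5}
read q: {0, 1, 3, 4, 5}
read p: {1, 2, 3, 4, 5}
read q: {0, 1, 3, 4, 5}
read p: {1, 2, 3, 4, 5}
Final reachable set {1, 2, 3, 4, 5} has 5 states.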